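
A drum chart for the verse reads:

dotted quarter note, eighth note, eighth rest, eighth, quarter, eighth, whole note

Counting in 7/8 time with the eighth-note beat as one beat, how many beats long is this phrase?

17

One eighth-note beat = 2 sixteenth notes.
Express everything in sixteenth notes: dotted quarter note = 6; eighth note = 2; eighth rest = 2; eighth = 2; quarter = 4; eighth = 2; whole note = 16.
Sum: 6 + 2 + 2 + 2 + 4 + 2 + 16 = 34.
34 ÷ 2 = 17 beats.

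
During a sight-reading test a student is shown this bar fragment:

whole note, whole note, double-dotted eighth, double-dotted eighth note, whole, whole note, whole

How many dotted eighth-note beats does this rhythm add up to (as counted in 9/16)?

One dotted eighth-note beat = 6 thirty-second notes.
Convert each value to thirty-second notes: whole note = 32; whole note = 32; double-dotted eighth = 7; double-dotted eighth note = 7; whole = 32; whole note = 32; whole = 32.
Total: 32 + 32 + 7 + 7 + 32 + 32 + 32 = 174.
174 ÷ 6 = 29 beats.

29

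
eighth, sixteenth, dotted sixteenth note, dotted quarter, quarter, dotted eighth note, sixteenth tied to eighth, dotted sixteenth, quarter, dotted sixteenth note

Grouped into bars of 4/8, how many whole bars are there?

3

One bar of 4/8 = 16 thirty-second notes.
Express everything in thirty-second notes: eighth = 4; sixteenth = 2; dotted sixteenth note = 3; dotted quarter = 12; quarter = 8; dotted eighth note = 6; sixteenth tied to eighth (sixteenth + eighth) = 6; dotted sixteenth = 3; quarter = 8; dotted sixteenth note = 3.
Adding: 4 + 2 + 3 + 12 + 8 + 6 + 6 + 3 + 8 + 3 = 55.
55 ÷ 16 = 3 complete bars with 7 left over.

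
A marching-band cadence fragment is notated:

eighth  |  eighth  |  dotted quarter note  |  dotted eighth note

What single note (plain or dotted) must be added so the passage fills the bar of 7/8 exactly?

The bar of 7/8 = 14 sixteenth notes.
In sixteenth notes: eighth = 2; eighth = 2; dotted quarter note = 6; dotted eighth note = 3.
Adding: 2 + 2 + 6 + 3 = 13.
Remaining: 14 − 13 = 1 sixteenth note, which is a sixteenth note.

sixteenth note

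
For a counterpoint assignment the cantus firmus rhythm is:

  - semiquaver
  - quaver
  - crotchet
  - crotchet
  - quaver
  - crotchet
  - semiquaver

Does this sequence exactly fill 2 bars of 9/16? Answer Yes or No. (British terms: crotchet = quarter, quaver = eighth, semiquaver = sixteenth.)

Yes

One bar of 9/16 = 9 sixteenth notes, so 2 bars = 18.
Convert each value to sixteenth notes: semiquaver = 1; quaver = 2; crotchet = 4; crotchet = 4; quaver = 2; crotchet = 4; semiquaver = 1.
Adding: 1 + 2 + 4 + 4 + 2 + 4 + 1 = 18.
18 equals 18, so the answer is Yes.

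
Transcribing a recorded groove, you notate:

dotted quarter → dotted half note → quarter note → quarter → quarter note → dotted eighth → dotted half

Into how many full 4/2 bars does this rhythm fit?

One bar of 4/2 = 32 sixteenth notes.
Convert each value to sixteenth notes: dotted quarter = 6; dotted half note = 12; quarter note = 4; quarter = 4; quarter note = 4; dotted eighth = 3; dotted half = 12.
Total: 6 + 12 + 4 + 4 + 4 + 3 + 12 = 45.
45 ÷ 32 = 1 complete bar with 13 left over.

1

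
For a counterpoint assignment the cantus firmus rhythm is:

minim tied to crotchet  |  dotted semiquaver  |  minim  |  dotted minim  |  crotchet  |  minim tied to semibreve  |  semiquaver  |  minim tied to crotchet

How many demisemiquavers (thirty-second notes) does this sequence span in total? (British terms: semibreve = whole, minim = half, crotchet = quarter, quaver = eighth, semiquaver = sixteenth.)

149

Each duration in thirty-second notes: minim tied to crotchet (minim + crotchet) = 24; dotted semiquaver = 3; minim = 16; dotted minim = 24; crotchet = 8; minim tied to semibreve (minim + semibreve) = 48; semiquaver = 2; minim tied to crotchet (minim + crotchet) = 24.
Sum: 24 + 3 + 16 + 24 + 8 + 48 + 2 + 24 = 149 thirty-second notes.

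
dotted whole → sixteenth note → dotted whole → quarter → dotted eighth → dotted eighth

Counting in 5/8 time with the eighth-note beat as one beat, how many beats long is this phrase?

29.5

One eighth-note beat = 2 sixteenth notes.
Each duration in sixteenth notes: dotted whole = 24; sixteenth note = 1; dotted whole = 24; quarter = 4; dotted eighth = 3; dotted eighth = 3.
Total: 24 + 1 + 24 + 4 + 3 + 3 = 59.
59 ÷ 2 = 29.5 beats.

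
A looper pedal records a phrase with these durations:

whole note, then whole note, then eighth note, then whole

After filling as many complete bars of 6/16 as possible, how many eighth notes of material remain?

One bar of 6/16 = 3 eighth notes.
In eighth notes: whole note = 8; whole note = 8; eighth note = 1; whole = 8.
Sum: 8 + 8 + 1 + 8 = 25.
25 ÷ 3 = 8 complete bars with 1 eighth note remaining.

1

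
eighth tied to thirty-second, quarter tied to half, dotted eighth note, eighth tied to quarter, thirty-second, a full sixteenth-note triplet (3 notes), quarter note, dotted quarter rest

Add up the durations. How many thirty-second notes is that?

Express everything in thirty-second notes: eighth tied to thirty-second (eighth + thirty-second) = 5; quarter tied to half (quarter + half) = 24; dotted eighth note = 6; eighth tied to quarter (eighth + quarter) = 12; thirty-second = 1; a full sixteenth-note triplet (3 notes) (three triplet sixteenths span one eighth) = 4; quarter note = 8; dotted quarter rest = 12.
Sum: 5 + 24 + 6 + 12 + 1 + 4 + 8 + 12 = 72 thirty-second notes.

72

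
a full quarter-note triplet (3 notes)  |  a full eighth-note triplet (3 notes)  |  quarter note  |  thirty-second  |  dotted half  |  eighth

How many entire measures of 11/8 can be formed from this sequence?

1

One bar of 11/8 = 44 thirty-second notes.
Each duration in thirty-second notes: a full quarter-note triplet (3 notes) (three triplet quarters span one half) = 16; a full eighth-note triplet (3 notes) (three triplet eighths span one quarter) = 8; quarter note = 8; thirty-second = 1; dotted half = 24; eighth = 4.
Altogether 16 + 8 + 8 + 1 + 24 + 4 = 61.
61 ÷ 44 = 1 complete bar with 17 left over.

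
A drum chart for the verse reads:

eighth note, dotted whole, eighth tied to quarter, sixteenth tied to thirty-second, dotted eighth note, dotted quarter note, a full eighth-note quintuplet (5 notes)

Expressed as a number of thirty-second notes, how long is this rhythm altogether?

Convert each value to thirty-second notes: eighth note = 4; dotted whole = 48; eighth tied to quarter (eighth + quarter) = 12; sixteenth tied to thirty-second (sixteenth + thirty-second) = 3; dotted eighth note = 6; dotted quarter note = 12; a full eighth-note quintuplet (5 notes) (five quintuplet eighths span one half) = 16.
Altogether 4 + 48 + 12 + 3 + 6 + 12 + 16 = 101 thirty-second notes.

101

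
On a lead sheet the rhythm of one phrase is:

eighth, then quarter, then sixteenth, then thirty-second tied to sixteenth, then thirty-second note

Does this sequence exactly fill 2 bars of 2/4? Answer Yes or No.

One bar of 2/4 = 16 thirty-second notes, so 2 bars = 32.
In thirty-second notes: eighth = 4; quarter = 8; sixteenth = 2; thirty-second tied to sixteenth (thirty-second + sixteenth) = 3; thirty-second note = 1.
Altogether 4 + 8 + 2 + 3 + 1 = 18.
18 falls short of 32, so the answer is No.

No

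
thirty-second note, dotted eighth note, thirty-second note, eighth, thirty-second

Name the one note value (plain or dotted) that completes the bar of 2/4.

dotted sixteenth note

The bar of 2/4 = 16 thirty-second notes.
Each duration in thirty-second notes: thirty-second note = 1; dotted eighth note = 6; thirty-second note = 1; eighth = 4; thirty-second = 1.
Sum: 1 + 6 + 1 + 4 + 1 = 13.
Remaining: 16 − 13 = 3 thirty-second notes, which is a dotted sixteenth note.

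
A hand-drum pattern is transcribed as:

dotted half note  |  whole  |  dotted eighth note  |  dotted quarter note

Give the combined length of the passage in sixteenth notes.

37

Working in sixteenth notes: dotted half note = 12; whole = 16; dotted eighth note = 3; dotted quarter note = 6.
Adding: 12 + 16 + 3 + 6 = 37 sixteenth notes.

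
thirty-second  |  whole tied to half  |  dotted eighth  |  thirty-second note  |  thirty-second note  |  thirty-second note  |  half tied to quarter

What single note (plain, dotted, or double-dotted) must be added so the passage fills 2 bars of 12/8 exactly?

2 bars of 12/8 = 96 thirty-second notes.
Working in thirty-second notes: thirty-second = 1; whole tied to half (whole + half) = 48; dotted eighth = 6; thirty-second note = 1; thirty-second note = 1; thirty-second note = 1; half tied to quarter (half + quarter) = 24.
Sum: 1 + 48 + 6 + 1 + 1 + 1 + 24 = 82.
Remaining: 96 − 82 = 14 thirty-second notes, which is a double-dotted quarter note.

double-dotted quarter note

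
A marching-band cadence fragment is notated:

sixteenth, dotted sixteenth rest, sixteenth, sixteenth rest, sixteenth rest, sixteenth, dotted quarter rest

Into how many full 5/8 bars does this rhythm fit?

1

One bar of 5/8 = 20 thirty-second notes.
Express everything in thirty-second notes: sixteenth = 2; dotted sixteenth rest = 3; sixteenth = 2; sixteenth rest = 2; sixteenth rest = 2; sixteenth = 2; dotted quarter rest = 12.
Sum: 2 + 3 + 2 + 2 + 2 + 2 + 12 = 25.
25 ÷ 20 = 1 complete bar with 5 left over.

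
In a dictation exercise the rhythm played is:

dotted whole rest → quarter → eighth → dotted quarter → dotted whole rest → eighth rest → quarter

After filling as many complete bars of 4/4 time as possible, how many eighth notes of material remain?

One bar of 4/4 = 8 eighth notes.
Each duration in eighth notes: dotted whole rest = 12; quarter = 2; eighth = 1; dotted quarter = 3; dotted whole rest = 12; eighth rest = 1; quarter = 2.
Total: 12 + 2 + 1 + 3 + 12 + 1 + 2 = 33.
33 ÷ 8 = 4 complete bars with 1 eighth note remaining.

1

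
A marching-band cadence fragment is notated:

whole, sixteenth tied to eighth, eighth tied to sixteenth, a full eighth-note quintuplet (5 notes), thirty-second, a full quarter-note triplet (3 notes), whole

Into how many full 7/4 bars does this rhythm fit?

One bar of 7/4 = 56 thirty-second notes.
In thirty-second notes: whole = 32; sixteenth tied to eighth (sixteenth + eighth) = 6; eighth tied to sixteenth (eighth + sixteenth) = 6; a full eighth-note quintuplet (5 notes) (five quintuplet eighths span one half) = 16; thirty-second = 1; a full quarter-note triplet (3 notes) (three triplet quarters span one half) = 16; whole = 32.
Total: 32 + 6 + 6 + 16 + 1 + 16 + 32 = 109.
109 ÷ 56 = 1 complete bar with 53 left over.

1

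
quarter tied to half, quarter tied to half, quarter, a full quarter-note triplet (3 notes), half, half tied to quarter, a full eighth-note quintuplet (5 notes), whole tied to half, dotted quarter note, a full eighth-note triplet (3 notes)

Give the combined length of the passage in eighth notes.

49

Convert each value to eighth notes: quarter tied to half (quarter + half) = 6; quarter tied to half (quarter + half) = 6; quarter = 2; a full quarter-note triplet (3 notes) (three triplet quarters span one half) = 4; half = 4; half tied to quarter (half + quarter) = 6; a full eighth-note quintuplet (5 notes) (five quintuplet eighths span one half) = 4; whole tied to half (whole + half) = 12; dotted quarter note = 3; a full eighth-note triplet (3 notes) (three triplet eighths span one quarter) = 2.
Sum: 6 + 6 + 2 + 4 + 4 + 6 + 4 + 12 + 3 + 2 = 49 eighth notes.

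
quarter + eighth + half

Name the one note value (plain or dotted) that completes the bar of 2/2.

eighth note

The bar of 2/2 = 8 eighth notes.
Express everything in eighth notes: quarter = 2; eighth = 1; half = 4.
Adding: 2 + 1 + 4 = 7.
Remaining: 8 − 7 = 1 eighth note, which is a eighth note.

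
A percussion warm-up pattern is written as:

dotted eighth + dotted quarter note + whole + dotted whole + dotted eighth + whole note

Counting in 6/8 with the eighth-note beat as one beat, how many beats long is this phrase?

One eighth-note beat = 2 sixteenth notes.
Convert each value to sixteenth notes: dotted eighth = 3; dotted quarter note = 6; whole = 16; dotted whole = 24; dotted eighth = 3; whole note = 16.
Adding: 3 + 6 + 16 + 24 + 3 + 16 = 68.
68 ÷ 2 = 34 beats.

34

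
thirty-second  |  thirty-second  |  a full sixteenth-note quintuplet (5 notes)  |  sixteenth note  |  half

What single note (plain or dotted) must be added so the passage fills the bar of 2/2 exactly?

eighth note

The bar of 2/2 = 32 thirty-second notes.
Each duration in thirty-second notes: thirty-second = 1; thirty-second = 1; a full sixteenth-note quintuplet (5 notes) (five quintuplet sixteenths span one quarter) = 8; sixteenth note = 2; half = 16.
Total: 1 + 1 + 8 + 2 + 16 = 28.
Remaining: 32 − 28 = 4 thirty-second notes, which is a eighth note.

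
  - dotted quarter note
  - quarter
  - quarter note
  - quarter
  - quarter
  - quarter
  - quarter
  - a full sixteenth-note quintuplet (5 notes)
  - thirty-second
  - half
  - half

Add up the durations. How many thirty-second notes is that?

Each duration in thirty-second notes: dotted quarter note = 12; quarter = 8; quarter note = 8; quarter = 8; quarter = 8; quarter = 8; quarter = 8; a full sixteenth-note quintuplet (5 notes) (five quintuplet sixteenths span one quarter) = 8; thirty-second = 1; half = 16; half = 16.
Adding: 12 + 8 + 8 + 8 + 8 + 8 + 8 + 8 + 1 + 16 + 16 = 101 thirty-second notes.

101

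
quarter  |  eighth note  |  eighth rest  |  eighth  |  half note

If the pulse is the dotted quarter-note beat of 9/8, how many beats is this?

3

One dotted quarter-note beat = 3 eighth notes.
Each duration in eighth notes: quarter = 2; eighth note = 1; eighth rest = 1; eighth = 1; half note = 4.
Total: 2 + 1 + 1 + 1 + 4 = 9.
9 ÷ 3 = 3 beats.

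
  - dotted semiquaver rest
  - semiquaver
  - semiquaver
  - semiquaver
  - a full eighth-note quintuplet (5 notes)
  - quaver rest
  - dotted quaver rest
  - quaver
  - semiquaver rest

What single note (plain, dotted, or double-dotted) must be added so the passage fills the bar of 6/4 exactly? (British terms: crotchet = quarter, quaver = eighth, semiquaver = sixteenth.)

double-dotted eighth note

The bar of 6/4 = 48 thirty-second notes.
In thirty-second notes: dotted semiquaver rest = 3; semiquaver = 2; semiquaver = 2; semiquaver = 2; a full eighth-note quintuplet (5 notes) (five quintuplet eighths span one half) = 16; quaver rest = 4; dotted quaver rest = 6; quaver = 4; semiquaver rest = 2.
Altogether 3 + 2 + 2 + 2 + 16 + 4 + 6 + 4 + 2 = 41.
Remaining: 48 − 41 = 7 thirty-second notes, which is a double-dotted eighth note.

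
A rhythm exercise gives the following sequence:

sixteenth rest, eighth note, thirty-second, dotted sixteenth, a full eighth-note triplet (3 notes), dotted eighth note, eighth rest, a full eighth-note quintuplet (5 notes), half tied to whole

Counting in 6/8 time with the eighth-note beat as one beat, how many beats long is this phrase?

One eighth-note beat = 4 thirty-second notes.
Working in thirty-second notes: sixteenth rest = 2; eighth note = 4; thirty-second = 1; dotted sixteenth = 3; a full eighth-note triplet (3 notes) (three triplet eighths span one quarter) = 8; dotted eighth note = 6; eighth rest = 4; a full eighth-note quintuplet (5 notes) (five quintuplet eighths span one half) = 16; half tied to whole (half + whole) = 48.
Adding: 2 + 4 + 1 + 3 + 8 + 6 + 4 + 16 + 48 = 92.
92 ÷ 4 = 23 beats.

23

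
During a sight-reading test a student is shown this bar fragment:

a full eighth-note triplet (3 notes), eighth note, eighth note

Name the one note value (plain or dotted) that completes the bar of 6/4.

The bar of 6/4 = 12 eighth notes.
Working in eighth notes: a full eighth-note triplet (3 notes) (three triplet eighths span one quarter) = 2; eighth note = 1; eighth note = 1.
Total: 2 + 1 + 1 = 4.
Remaining: 12 − 4 = 8 eighth notes, which is a whole note.

whole note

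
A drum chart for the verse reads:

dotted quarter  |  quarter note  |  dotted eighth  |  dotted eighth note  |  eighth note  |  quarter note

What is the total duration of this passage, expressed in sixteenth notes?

22

Each duration in sixteenth notes: dotted quarter = 6; quarter note = 4; dotted eighth = 3; dotted eighth note = 3; eighth note = 2; quarter note = 4.
Sum: 6 + 4 + 3 + 3 + 2 + 4 = 22 sixteenth notes.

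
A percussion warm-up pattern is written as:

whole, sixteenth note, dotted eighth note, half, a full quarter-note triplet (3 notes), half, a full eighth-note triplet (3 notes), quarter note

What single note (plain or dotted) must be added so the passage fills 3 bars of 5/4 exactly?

3 bars of 5/4 = 60 sixteenth notes.
In sixteenth notes: whole = 16; sixteenth note = 1; dotted eighth note = 3; half = 8; a full quarter-note triplet (3 notes) (three triplet quarters span one half) = 8; half = 8; a full eighth-note triplet (3 notes) (three triplet eighths span one quarter) = 4; quarter note = 4.
Altogether 16 + 1 + 3 + 8 + 8 + 8 + 4 + 4 = 52.
Remaining: 60 − 52 = 8 sixteenth notes, which is a half note.

half note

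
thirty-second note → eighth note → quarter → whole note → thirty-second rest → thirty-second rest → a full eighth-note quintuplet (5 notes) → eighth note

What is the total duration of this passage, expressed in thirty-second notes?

67

Express everything in thirty-second notes: thirty-second note = 1; eighth note = 4; quarter = 8; whole note = 32; thirty-second rest = 1; thirty-second rest = 1; a full eighth-note quintuplet (5 notes) (five quintuplet eighths span one half) = 16; eighth note = 4.
Altogether 1 + 4 + 8 + 32 + 1 + 1 + 16 + 4 = 67 thirty-second notes.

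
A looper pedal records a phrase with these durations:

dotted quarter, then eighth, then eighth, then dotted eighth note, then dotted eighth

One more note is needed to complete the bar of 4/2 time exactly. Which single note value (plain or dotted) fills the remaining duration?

whole note

The bar of 4/2 = 32 sixteenth notes.
Express everything in sixteenth notes: dotted quarter = 6; eighth = 2; eighth = 2; dotted eighth note = 3; dotted eighth = 3.
Adding: 6 + 2 + 2 + 3 + 3 = 16.
Remaining: 32 − 16 = 16 sixteenth notes, which is a whole note.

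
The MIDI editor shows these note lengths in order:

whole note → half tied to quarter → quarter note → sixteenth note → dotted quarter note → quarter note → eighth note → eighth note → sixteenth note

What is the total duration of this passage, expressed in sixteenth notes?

48

Working in sixteenth notes: whole note = 16; half tied to quarter (half + quarter) = 12; quarter note = 4; sixteenth note = 1; dotted quarter note = 6; quarter note = 4; eighth note = 2; eighth note = 2; sixteenth note = 1.
Sum: 16 + 12 + 4 + 1 + 6 + 4 + 2 + 2 + 1 = 48 sixteenth notes.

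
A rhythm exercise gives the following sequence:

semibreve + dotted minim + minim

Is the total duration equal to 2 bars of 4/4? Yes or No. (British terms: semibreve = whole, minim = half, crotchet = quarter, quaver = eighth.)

One bar of 4/4 = 4 quarter notes, so 2 bars = 8.
Each duration in quarter notes: semibreve = 4; dotted minim = 3; minim = 2.
Altogether 4 + 3 + 2 = 9.
9 exceeds 8, so the answer is No.

No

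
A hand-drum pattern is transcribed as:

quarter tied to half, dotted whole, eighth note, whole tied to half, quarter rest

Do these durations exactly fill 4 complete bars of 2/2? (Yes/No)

No

One bar of 2/2 = 8 eighth notes, so 4 bars = 32.
Express everything in eighth notes: quarter tied to half (quarter + half) = 6; dotted whole = 12; eighth note = 1; whole tied to half (whole + half) = 12; quarter rest = 2.
Sum: 6 + 12 + 1 + 12 + 2 = 33.
33 exceeds 32, so the answer is No.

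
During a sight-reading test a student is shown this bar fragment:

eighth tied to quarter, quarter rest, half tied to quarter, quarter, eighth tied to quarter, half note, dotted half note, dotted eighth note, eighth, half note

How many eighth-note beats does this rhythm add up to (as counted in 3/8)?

One eighth-note beat = 2 sixteenth notes.
In sixteenth notes: eighth tied to quarter (eighth + quarter) = 6; quarter rest = 4; half tied to quarter (half + quarter) = 12; quarter = 4; eighth tied to quarter (eighth + quarter) = 6; half note = 8; dotted half note = 12; dotted eighth note = 3; eighth = 2; half note = 8.
Adding: 6 + 4 + 12 + 4 + 6 + 8 + 12 + 3 + 2 + 8 = 65.
65 ÷ 2 = 32.5 beats.

32.5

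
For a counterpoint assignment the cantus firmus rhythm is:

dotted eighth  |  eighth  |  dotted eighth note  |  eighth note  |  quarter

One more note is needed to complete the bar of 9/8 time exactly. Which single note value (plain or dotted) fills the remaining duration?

quarter note

The bar of 9/8 = 18 sixteenth notes.
Express everything in sixteenth notes: dotted eighth = 3; eighth = 2; dotted eighth note = 3; eighth note = 2; quarter = 4.
Total: 3 + 2 + 3 + 2 + 4 = 14.
Remaining: 18 − 14 = 4 sixteenth notes, which is a quarter note.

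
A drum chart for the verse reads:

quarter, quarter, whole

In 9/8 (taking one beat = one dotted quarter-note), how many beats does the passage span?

4

One dotted quarter-note beat = 3 eighth notes.
Express everything in eighth notes: quarter = 2; quarter = 2; whole = 8.
Total: 2 + 2 + 8 = 12.
12 ÷ 3 = 4 beats.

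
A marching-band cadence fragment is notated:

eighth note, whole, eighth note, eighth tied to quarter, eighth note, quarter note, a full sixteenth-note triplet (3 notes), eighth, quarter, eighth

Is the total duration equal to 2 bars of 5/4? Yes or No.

One bar of 5/4 = 10 eighth notes, so 2 bars = 20.
In eighth notes: eighth note = 1; whole = 8; eighth note = 1; eighth tied to quarter (eighth + quarter) = 3; eighth note = 1; quarter note = 2; a full sixteenth-note triplet (3 notes) (three triplet sixteenths span one eighth) = 1; eighth = 1; quarter = 2; eighth = 1.
Altogether 1 + 8 + 1 + 3 + 1 + 2 + 1 + 1 + 2 + 1 = 21.
21 exceeds 20, so the answer is No.

No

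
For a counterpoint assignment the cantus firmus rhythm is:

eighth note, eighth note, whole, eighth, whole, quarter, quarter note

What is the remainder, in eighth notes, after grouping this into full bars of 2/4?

3

One bar of 2/4 = 4 eighth notes.
Each duration in eighth notes: eighth note = 1; eighth note = 1; whole = 8; eighth = 1; whole = 8; quarter = 2; quarter note = 2.
Total: 1 + 1 + 8 + 1 + 8 + 2 + 2 = 23.
23 ÷ 4 = 5 complete bars with 3 eighth notes remaining.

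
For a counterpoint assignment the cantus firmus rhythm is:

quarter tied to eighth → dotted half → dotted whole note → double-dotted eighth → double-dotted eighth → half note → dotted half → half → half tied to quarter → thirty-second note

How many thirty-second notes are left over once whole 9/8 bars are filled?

35

One bar of 9/8 = 36 thirty-second notes.
Express everything in thirty-second notes: quarter tied to eighth (quarter + eighth) = 12; dotted half = 24; dotted whole note = 48; double-dotted eighth = 7; double-dotted eighth = 7; half note = 16; dotted half = 24; half = 16; half tied to quarter (half + quarter) = 24; thirty-second note = 1.
Adding: 12 + 24 + 48 + 7 + 7 + 16 + 24 + 16 + 24 + 1 = 179.
179 ÷ 36 = 4 complete bars with 35 thirty-second notes remaining.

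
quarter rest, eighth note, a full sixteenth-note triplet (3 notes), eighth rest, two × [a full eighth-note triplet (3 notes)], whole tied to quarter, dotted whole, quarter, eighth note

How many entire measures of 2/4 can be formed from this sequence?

8

One bar of 2/4 = 4 eighth notes.
Express everything in eighth notes: quarter rest = 2; eighth note = 1; a full sixteenth-note triplet (3 notes) (three triplet sixteenths span one eighth) = 1; eighth rest = 1; a full eighth-note triplet (3 notes) (three triplet eighths span one quarter) = 2; a full eighth-note triplet (3 notes) (three triplet eighths span one quarter) = 2; whole tied to quarter (whole + quarter) = 10; dotted whole = 12; quarter = 2; eighth note = 1.
Altogether 2 + 1 + 1 + 1 + 2 + 2 + 10 + 12 + 2 + 1 = 34.
34 ÷ 4 = 8 complete bars with 2 left over.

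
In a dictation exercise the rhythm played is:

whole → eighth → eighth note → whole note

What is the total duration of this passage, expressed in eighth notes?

18

Each duration in eighth notes: whole = 8; eighth = 1; eighth note = 1; whole note = 8.
Adding: 8 + 1 + 1 + 8 = 18 eighth notes.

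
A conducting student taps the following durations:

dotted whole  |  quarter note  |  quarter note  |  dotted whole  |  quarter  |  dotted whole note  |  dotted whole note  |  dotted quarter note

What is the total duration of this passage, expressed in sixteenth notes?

In sixteenth notes: dotted whole = 24; quarter note = 4; quarter note = 4; dotted whole = 24; quarter = 4; dotted whole note = 24; dotted whole note = 24; dotted quarter note = 6.
Sum: 24 + 4 + 4 + 24 + 4 + 24 + 24 + 6 = 114 sixteenth notes.

114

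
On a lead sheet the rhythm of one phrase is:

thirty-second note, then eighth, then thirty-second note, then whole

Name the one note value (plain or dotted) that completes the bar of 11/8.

dotted eighth note

The bar of 11/8 = 44 thirty-second notes.
Convert each value to thirty-second notes: thirty-second note = 1; eighth = 4; thirty-second note = 1; whole = 32.
Altogether 1 + 4 + 1 + 32 = 38.
Remaining: 44 − 38 = 6 thirty-second notes, which is a dotted eighth note.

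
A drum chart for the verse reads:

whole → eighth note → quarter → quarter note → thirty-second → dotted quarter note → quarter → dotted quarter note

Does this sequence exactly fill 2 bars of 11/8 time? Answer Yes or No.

One bar of 11/8 = 44 thirty-second notes, so 2 bars = 88.
Working in thirty-second notes: whole = 32; eighth note = 4; quarter = 8; quarter note = 8; thirty-second = 1; dotted quarter note = 12; quarter = 8; dotted quarter note = 12.
Altogether 32 + 4 + 8 + 8 + 1 + 12 + 8 + 12 = 85.
85 falls short of 88, so the answer is No.

No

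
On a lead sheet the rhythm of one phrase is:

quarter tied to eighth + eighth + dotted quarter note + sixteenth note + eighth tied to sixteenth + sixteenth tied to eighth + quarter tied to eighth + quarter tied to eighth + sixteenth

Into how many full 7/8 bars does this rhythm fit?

2

One bar of 7/8 = 14 sixteenth notes.
Convert each value to sixteenth notes: quarter tied to eighth (quarter + eighth) = 6; eighth = 2; dotted quarter note = 6; sixteenth note = 1; eighth tied to sixteenth (eighth + sixteenth) = 3; sixteenth tied to eighth (sixteenth + eighth) = 3; quarter tied to eighth (quarter + eighth) = 6; quarter tied to eighth (quarter + eighth) = 6; sixteenth = 1.
Sum: 6 + 2 + 6 + 1 + 3 + 3 + 6 + 6 + 1 = 34.
34 ÷ 14 = 2 complete bars with 6 left over.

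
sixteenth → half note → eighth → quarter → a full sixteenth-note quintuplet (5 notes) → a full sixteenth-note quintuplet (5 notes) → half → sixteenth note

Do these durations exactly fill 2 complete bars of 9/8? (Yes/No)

One bar of 9/8 = 18 sixteenth notes, so 2 bars = 36.
In sixteenth notes: sixteenth = 1; half note = 8; eighth = 2; quarter = 4; a full sixteenth-note quintuplet (5 notes) (five quintuplet sixteenths span one quarter) = 4; a full sixteenth-note quintuplet (5 notes) (five quintuplet sixteenths span one quarter) = 4; half = 8; sixteenth note = 1.
Total: 1 + 8 + 2 + 4 + 4 + 4 + 8 + 1 = 32.
32 falls short of 36, so the answer is No.

No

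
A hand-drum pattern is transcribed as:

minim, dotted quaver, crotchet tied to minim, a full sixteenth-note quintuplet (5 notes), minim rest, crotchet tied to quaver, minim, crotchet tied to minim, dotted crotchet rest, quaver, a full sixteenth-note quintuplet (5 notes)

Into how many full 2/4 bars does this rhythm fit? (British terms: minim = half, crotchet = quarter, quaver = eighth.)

One bar of 2/4 = 8 sixteenth notes.
Express everything in sixteenth notes: minim = 8; dotted quaver = 3; crotchet tied to minim (crotchet + minim) = 12; a full sixteenth-note quintuplet (5 notes) (five quintuplet sixteenths span one quarter) = 4; minim rest = 8; crotchet tied to quaver (crotchet + quaver) = 6; minim = 8; crotchet tied to minim (crotchet + minim) = 12; dotted crotchet rest = 6; quaver = 2; a full sixteenth-note quintuplet (5 notes) (five quintuplet sixteenths span one quarter) = 4.
Total: 8 + 3 + 12 + 4 + 8 + 6 + 8 + 12 + 6 + 2 + 4 = 73.
73 ÷ 8 = 9 complete bars with 1 left over.

9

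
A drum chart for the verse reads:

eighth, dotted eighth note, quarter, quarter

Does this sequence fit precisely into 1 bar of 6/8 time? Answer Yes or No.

One bar of 6/8 = 12 sixteenth notes.
Convert each value to sixteenth notes: eighth = 2; dotted eighth note = 3; quarter = 4; quarter = 4.
Sum: 2 + 3 + 4 + 4 = 13.
13 exceeds 12, so the answer is No.

No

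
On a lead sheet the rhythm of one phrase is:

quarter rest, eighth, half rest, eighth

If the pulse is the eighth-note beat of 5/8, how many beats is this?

8

One eighth-note beat = 2 sixteenth notes.
Convert each value to sixteenth notes: quarter rest = 4; eighth = 2; half rest = 8; eighth = 2.
Adding: 4 + 2 + 8 + 2 = 16.
16 ÷ 2 = 8 beats.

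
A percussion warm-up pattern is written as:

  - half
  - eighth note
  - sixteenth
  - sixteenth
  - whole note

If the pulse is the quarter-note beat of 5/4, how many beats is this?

One quarter-note beat = 4 sixteenth notes.
Each duration in sixteenth notes: half = 8; eighth note = 2; sixteenth = 1; sixteenth = 1; whole note = 16.
Sum: 8 + 2 + 1 + 1 + 16 = 28.
28 ÷ 4 = 7 beats.

7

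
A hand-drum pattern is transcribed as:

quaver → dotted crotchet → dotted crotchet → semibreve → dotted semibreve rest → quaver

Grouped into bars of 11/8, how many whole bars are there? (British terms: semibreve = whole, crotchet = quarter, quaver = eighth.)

2

One bar of 11/8 = 11 eighth notes.
Working in eighth notes: quaver = 1; dotted crotchet = 3; dotted crotchet = 3; semibreve = 8; dotted semibreve rest = 12; quaver = 1.
Adding: 1 + 3 + 3 + 8 + 12 + 1 = 28.
28 ÷ 11 = 2 complete bars with 6 left over.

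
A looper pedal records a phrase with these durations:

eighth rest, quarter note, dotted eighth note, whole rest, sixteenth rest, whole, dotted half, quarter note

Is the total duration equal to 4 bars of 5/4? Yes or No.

One bar of 5/4 = 20 sixteenth notes, so 4 bars = 80.
Express everything in sixteenth notes: eighth rest = 2; quarter note = 4; dotted eighth note = 3; whole rest = 16; sixteenth rest = 1; whole = 16; dotted half = 12; quarter note = 4.
Sum: 2 + 4 + 3 + 16 + 1 + 16 + 12 + 4 = 58.
58 falls short of 80, so the answer is No.

No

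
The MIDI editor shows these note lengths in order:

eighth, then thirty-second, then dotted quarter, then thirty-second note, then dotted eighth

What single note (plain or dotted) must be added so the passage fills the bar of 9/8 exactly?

dotted quarter note

The bar of 9/8 = 36 thirty-second notes.
Express everything in thirty-second notes: eighth = 4; thirty-second = 1; dotted quarter = 12; thirty-second note = 1; dotted eighth = 6.
Sum: 4 + 1 + 12 + 1 + 6 = 24.
Remaining: 36 − 24 = 12 thirty-second notes, which is a dotted quarter note.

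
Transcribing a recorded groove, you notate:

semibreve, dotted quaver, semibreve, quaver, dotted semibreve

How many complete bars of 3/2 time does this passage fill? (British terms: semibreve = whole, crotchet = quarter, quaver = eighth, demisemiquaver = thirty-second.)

2

One bar of 3/2 = 24 sixteenth notes.
Each duration in sixteenth notes: semibreve = 16; dotted quaver = 3; semibreve = 16; quaver = 2; dotted semibreve = 24.
Total: 16 + 3 + 16 + 2 + 24 = 61.
61 ÷ 24 = 2 complete bars with 13 left over.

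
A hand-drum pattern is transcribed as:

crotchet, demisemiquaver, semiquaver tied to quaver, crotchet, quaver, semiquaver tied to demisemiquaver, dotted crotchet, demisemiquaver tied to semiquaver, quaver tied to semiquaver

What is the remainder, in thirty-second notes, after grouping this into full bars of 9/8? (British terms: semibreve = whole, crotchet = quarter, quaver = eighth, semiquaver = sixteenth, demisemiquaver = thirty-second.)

One bar of 9/8 = 36 thirty-second notes.
Each duration in thirty-second notes: crotchet = 8; demisemiquaver = 1; semiquaver tied to quaver (semiquaver + quaver) = 6; crotchet = 8; quaver = 4; semiquaver tied to demisemiquaver (semiquaver + demisemiquaver) = 3; dotted crotchet = 12; demisemiquaver tied to semiquaver (demisemiquaver + semiquaver) = 3; quaver tied to semiquaver (quaver + semiquaver) = 6.
Total: 8 + 1 + 6 + 8 + 4 + 3 + 12 + 3 + 6 = 51.
51 ÷ 36 = 1 complete bar with 15 thirty-second notes remaining.

15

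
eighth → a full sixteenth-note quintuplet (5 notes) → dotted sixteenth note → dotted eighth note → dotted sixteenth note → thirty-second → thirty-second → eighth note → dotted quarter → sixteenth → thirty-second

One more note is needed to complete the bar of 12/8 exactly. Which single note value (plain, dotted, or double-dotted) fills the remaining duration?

The bar of 12/8 = 48 thirty-second notes.
Convert each value to thirty-second notes: eighth = 4; a full sixteenth-note quintuplet (5 notes) (five quintuplet sixteenths span one quarter) = 8; dotted sixteenth note = 3; dotted eighth note = 6; dotted sixteenth note = 3; thirty-second = 1; thirty-second = 1; eighth note = 4; dotted quarter = 12; sixteenth = 2; thirty-second = 1.
Sum: 4 + 8 + 3 + 6 + 3 + 1 + 1 + 4 + 12 + 2 + 1 = 45.
Remaining: 48 − 45 = 3 thirty-second notes, which is a dotted sixteenth note.

dotted sixteenth note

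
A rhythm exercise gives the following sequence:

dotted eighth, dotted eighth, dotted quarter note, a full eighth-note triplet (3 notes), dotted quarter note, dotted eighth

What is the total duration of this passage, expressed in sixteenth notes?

25

Express everything in sixteenth notes: dotted eighth = 3; dotted eighth = 3; dotted quarter note = 6; a full eighth-note triplet (3 notes) (three triplet eighths span one quarter) = 4; dotted quarter note = 6; dotted eighth = 3.
Total: 3 + 3 + 6 + 4 + 6 + 3 = 25 sixteenth notes.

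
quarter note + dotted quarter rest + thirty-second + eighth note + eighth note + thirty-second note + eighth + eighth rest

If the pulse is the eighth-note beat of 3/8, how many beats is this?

9.5

One eighth-note beat = 4 thirty-second notes.
Each duration in thirty-second notes: quarter note = 8; dotted quarter rest = 12; thirty-second = 1; eighth note = 4; eighth note = 4; thirty-second note = 1; eighth = 4; eighth rest = 4.
Altogether 8 + 12 + 1 + 4 + 4 + 1 + 4 + 4 = 38.
38 ÷ 4 = 9.5 beats.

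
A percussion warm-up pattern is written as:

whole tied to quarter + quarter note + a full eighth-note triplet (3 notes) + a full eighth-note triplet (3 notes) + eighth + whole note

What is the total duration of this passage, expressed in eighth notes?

Express everything in eighth notes: whole tied to quarter (whole + quarter) = 10; quarter note = 2; a full eighth-note triplet (3 notes) (three triplet eighths span one quarter) = 2; a full eighth-note triplet (3 notes) (three triplet eighths span one quarter) = 2; eighth = 1; whole note = 8.
Altogether 10 + 2 + 2 + 2 + 1 + 8 = 25 eighth notes.

25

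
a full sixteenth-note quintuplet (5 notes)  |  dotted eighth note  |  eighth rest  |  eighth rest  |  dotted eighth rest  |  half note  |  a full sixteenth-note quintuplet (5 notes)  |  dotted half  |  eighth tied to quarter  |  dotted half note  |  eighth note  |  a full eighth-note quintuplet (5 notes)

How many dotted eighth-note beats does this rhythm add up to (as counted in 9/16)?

One dotted eighth-note beat = 3 sixteenth notes.
Working in sixteenth notes: a full sixteenth-note quintuplet (5 notes) (five quintuplet sixteenths span one quarter) = 4; dotted eighth note = 3; eighth rest = 2; eighth rest = 2; dotted eighth rest = 3; half note = 8; a full sixteenth-note quintuplet (5 notes) (five quintuplet sixteenths span one quarter) = 4; dotted half = 12; eighth tied to quarter (eighth + quarter) = 6; dotted half note = 12; eighth note = 2; a full eighth-note quintuplet (5 notes) (five quintuplet eighths span one half) = 8.
Adding: 4 + 3 + 2 + 2 + 3 + 8 + 4 + 12 + 6 + 12 + 2 + 8 = 66.
66 ÷ 3 = 22 beats.

22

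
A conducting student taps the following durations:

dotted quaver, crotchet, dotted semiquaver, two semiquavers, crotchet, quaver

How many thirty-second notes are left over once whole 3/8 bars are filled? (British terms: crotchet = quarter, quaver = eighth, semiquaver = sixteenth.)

One bar of 3/8 = 12 thirty-second notes.
Working in thirty-second notes: dotted quaver = 6; crotchet = 8; dotted semiquaver = 3; semiquaver = 2; semiquaver = 2; crotchet = 8; quaver = 4.
Total: 6 + 8 + 3 + 2 + 2 + 8 + 4 = 33.
33 ÷ 12 = 2 complete bars with 9 thirty-second notes remaining.

9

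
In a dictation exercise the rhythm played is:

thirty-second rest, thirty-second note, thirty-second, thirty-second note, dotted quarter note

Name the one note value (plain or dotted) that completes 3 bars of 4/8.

3 bars of 4/8 = 48 thirty-second notes.
Working in thirty-second notes: thirty-second rest = 1; thirty-second note = 1; thirty-second = 1; thirty-second note = 1; dotted quarter note = 12.
Adding: 1 + 1 + 1 + 1 + 12 = 16.
Remaining: 48 − 16 = 32 thirty-second notes, which is a whole note.

whole note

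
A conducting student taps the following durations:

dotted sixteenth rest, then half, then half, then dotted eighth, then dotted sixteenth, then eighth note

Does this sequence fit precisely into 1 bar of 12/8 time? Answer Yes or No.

One bar of 12/8 = 48 thirty-second notes.
In thirty-second notes: dotted sixteenth rest = 3; half = 16; half = 16; dotted eighth = 6; dotted sixteenth = 3; eighth note = 4.
Sum: 3 + 16 + 16 + 6 + 3 + 4 = 48.
48 equals 48, so the answer is Yes.

Yes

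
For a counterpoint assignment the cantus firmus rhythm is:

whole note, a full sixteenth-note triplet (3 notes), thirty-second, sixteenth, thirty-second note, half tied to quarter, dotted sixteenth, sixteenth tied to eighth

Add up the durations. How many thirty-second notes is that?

73

Convert each value to thirty-second notes: whole note = 32; a full sixteenth-note triplet (3 notes) (three triplet sixteenths span one eighth) = 4; thirty-second = 1; sixteenth = 2; thirty-second note = 1; half tied to quarter (half + quarter) = 24; dotted sixteenth = 3; sixteenth tied to eighth (sixteenth + eighth) = 6.
Sum: 32 + 4 + 1 + 2 + 1 + 24 + 3 + 6 = 73 thirty-second notes.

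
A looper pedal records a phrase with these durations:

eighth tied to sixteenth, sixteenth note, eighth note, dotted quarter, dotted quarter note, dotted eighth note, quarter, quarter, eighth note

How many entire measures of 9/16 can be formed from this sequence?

3

One bar of 9/16 = 9 sixteenth notes.
Each duration in sixteenth notes: eighth tied to sixteenth (eighth + sixteenth) = 3; sixteenth note = 1; eighth note = 2; dotted quarter = 6; dotted quarter note = 6; dotted eighth note = 3; quarter = 4; quarter = 4; eighth note = 2.
Total: 3 + 1 + 2 + 6 + 6 + 3 + 4 + 4 + 2 = 31.
31 ÷ 9 = 3 complete bars with 4 left over.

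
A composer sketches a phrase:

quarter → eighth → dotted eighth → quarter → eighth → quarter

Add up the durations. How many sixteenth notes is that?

19

Each duration in sixteenth notes: quarter = 4; eighth = 2; dotted eighth = 3; quarter = 4; eighth = 2; quarter = 4.
Sum: 4 + 2 + 3 + 4 + 2 + 4 = 19 sixteenth notes.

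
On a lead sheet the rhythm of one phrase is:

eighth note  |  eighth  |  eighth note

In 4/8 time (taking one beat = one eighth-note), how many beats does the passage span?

One eighth-note beat = 2 sixteenth notes.
Convert each value to sixteenth notes: eighth note = 2; eighth = 2; eighth note = 2.
Sum: 2 + 2 + 2 = 6.
6 ÷ 2 = 3 beats.

3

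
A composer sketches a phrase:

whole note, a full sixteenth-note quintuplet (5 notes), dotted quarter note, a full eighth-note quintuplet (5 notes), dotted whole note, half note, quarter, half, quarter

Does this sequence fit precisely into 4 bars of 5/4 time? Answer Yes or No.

One bar of 5/4 = 10 eighth notes, so 4 bars = 40.
In eighth notes: whole note = 8; a full sixteenth-note quintuplet (5 notes) (five quintuplet sixteenths span one quarter) = 2; dotted quarter note = 3; a full eighth-note quintuplet (5 notes) (five quintuplet eighths span one half) = 4; dotted whole note = 12; half note = 4; quarter = 2; half = 4; quarter = 2.
Sum: 8 + 2 + 3 + 4 + 12 + 4 + 2 + 4 + 2 = 41.
41 exceeds 40, so the answer is No.

No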